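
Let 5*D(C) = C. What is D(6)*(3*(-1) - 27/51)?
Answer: -72/17 ≈ -4.2353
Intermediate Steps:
D(C) = C/5
D(6)*(3*(-1) - 27/51) = ((1/5)*6)*(3*(-1) - 27/51) = 6*(-3 - 27*1/51)/5 = 6*(-3 - 9/17)/5 = (6/5)*(-60/17) = -72/17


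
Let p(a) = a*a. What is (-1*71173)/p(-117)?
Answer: -71173/13689 ≈ -5.1993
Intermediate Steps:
p(a) = a²
(-1*71173)/p(-117) = (-1*71173)/((-117)²) = -71173/13689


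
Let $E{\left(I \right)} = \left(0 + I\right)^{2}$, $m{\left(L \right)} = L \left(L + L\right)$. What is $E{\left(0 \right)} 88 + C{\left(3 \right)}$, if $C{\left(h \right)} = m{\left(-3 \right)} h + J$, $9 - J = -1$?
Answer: $64$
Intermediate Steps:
$J = 10$ ($J = 9 - -1 = 9 + 1 = 10$)
$m{\left(L \right)} = 2 L^{2}$ ($m{\left(L \right)} = L 2 L = 2 L^{2}$)
$E{\left(I \right)} = I^{2}$
$C{\left(h \right)} = 10 + 18 h$ ($C{\left(h \right)} = 2 \left(-3\right)^{2} h + 10 = 2 \cdot 9 h + 10 = 18 h + 10 = 10 + 18 h$)
$E{\left(0 \right)} 88 + C{\left(3 \right)} = 0^{2} \cdot 88 + \left(10 + 18 \cdot 3\right) = 0 \cdot 88 + \left(10 + 54\right) = 0 + 64 = 64$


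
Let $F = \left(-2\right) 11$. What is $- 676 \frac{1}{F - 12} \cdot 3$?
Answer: $\frac{1014}{17} \approx 59.647$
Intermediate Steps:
$F = -22$
$- 676 \frac{1}{F - 12} \cdot 3 = - 676 \frac{1}{-22 - 12} \cdot 3 = - 676 \frac{1}{-34} \cdot 3 = - 676 \left(\left(- \frac{1}{34}\right) 3\right) = \left(-676\right) \left(- \frac{3}{34}\right) = \frac{1014}{17}$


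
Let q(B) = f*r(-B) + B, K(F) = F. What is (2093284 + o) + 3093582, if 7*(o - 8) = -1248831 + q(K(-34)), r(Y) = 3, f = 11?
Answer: 35059286/7 ≈ 5.0085e+6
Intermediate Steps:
q(B) = 33 + B (q(B) = 11*3 + B = 33 + B)
o = -1248776/7 (o = 8 + (-1248831 + (33 - 34))/7 = 8 + (-1248831 - 1)/7 = 8 + (⅐)*(-1248832) = 8 - 1248832/7 = -1248776/7 ≈ -1.7840e+5)
(2093284 + o) + 3093582 = (2093284 - 1248776/7) + 3093582 = 13404212/7 + 3093582 = 35059286/7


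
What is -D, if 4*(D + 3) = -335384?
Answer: 83849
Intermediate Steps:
D = -83849 (D = -3 + (1/4)*(-335384) = -3 - 83846 = -83849)
-D = -1*(-83849) = 83849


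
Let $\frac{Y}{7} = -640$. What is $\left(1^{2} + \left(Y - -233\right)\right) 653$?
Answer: $-2772638$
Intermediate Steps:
$Y = -4480$ ($Y = 7 \left(-640\right) = -4480$)
$\left(1^{2} + \left(Y - -233\right)\right) 653 = \left(1^{2} - 4247\right) 653 = \left(1 + \left(-4480 + 233\right)\right) 653 = \left(1 - 4247\right) 653 = \left(-4246\right) 653 = -2772638$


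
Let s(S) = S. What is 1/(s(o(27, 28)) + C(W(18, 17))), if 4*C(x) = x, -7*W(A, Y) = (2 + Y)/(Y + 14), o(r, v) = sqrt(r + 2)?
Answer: 16492/21848935 + 753424*sqrt(29)/21848935 ≈ 0.18645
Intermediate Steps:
o(r, v) = sqrt(2 + r)
W(A, Y) = -(2 + Y)/(7*(14 + Y)) (W(A, Y) = -(2 + Y)/(7*(Y + 14)) = -(2 + Y)/(7*(14 + Y)))
C(x) = x/4
1/(s(o(27, 28)) + C(W(18, 17))) = 1/(sqrt(2 + 27) + ((-2 - 1*17)/(7*(14 + 17)))/4) = 1/(sqrt(29) + ((1/7)*(-2 - 17)/31)/4) = 1/(sqrt(29) + ((1/7)*(1/31)*(-19))/4) = 1/(sqrt(29) + (1/4)*(-19/217)) = 1/(sqrt(29) - 19/868) = 1/(-19/868 + sqrt(29))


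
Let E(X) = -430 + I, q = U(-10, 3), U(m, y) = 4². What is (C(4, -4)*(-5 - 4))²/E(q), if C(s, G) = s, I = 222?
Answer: -81/13 ≈ -6.2308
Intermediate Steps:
U(m, y) = 16
q = 16
E(X) = -208 (E(X) = -430 + 222 = -208)
(C(4, -4)*(-5 - 4))²/E(q) = (4*(-5 - 4))²/(-208) = (4*(-9))²*(-1/208) = (-36)²*(-1/208) = 1296*(-1/208) = -81/13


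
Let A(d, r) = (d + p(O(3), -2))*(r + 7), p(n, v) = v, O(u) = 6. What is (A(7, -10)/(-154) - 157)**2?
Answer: 583850569/23716 ≈ 24618.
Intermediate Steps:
A(d, r) = (-2 + d)*(7 + r) (A(d, r) = (d - 2)*(r + 7) = (-2 + d)*(7 + r))
(A(7, -10)/(-154) - 157)**2 = ((-14 - 2*(-10) + 7*7 + 7*(-10))/(-154) - 157)**2 = ((-14 + 20 + 49 - 70)*(-1/154) - 157)**2 = (-15*(-1/154) - 157)**2 = (15/154 - 157)**2 = (-24163/154)**2 = 583850569/23716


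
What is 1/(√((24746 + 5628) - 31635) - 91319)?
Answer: -91319/8339161022 - I*√1261/8339161022 ≈ -1.0951e-5 - 4.2583e-9*I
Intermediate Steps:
1/(√((24746 + 5628) - 31635) - 91319) = 1/(√(30374 - 31635) - 91319) = 1/(√(-1261) - 91319) = 1/(I*√1261 - 91319) = 1/(-91319 + I*√1261)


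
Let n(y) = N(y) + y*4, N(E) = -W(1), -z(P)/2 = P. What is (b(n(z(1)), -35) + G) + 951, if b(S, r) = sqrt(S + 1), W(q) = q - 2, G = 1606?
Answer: 2557 + I*sqrt(6) ≈ 2557.0 + 2.4495*I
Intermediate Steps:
z(P) = -2*P
W(q) = -2 + q
N(E) = 1 (N(E) = -(-2 + 1) = -1*(-1) = 1)
n(y) = 1 + 4*y (n(y) = 1 + y*4 = 1 + 4*y)
b(S, r) = sqrt(1 + S)
(b(n(z(1)), -35) + G) + 951 = (sqrt(1 + (1 + 4*(-2*1))) + 1606) + 951 = (sqrt(1 + (1 + 4*(-2))) + 1606) + 951 = (sqrt(1 + (1 - 8)) + 1606) + 951 = (sqrt(1 - 7) + 1606) + 951 = (sqrt(-6) + 1606) + 951 = (I*sqrt(6) + 1606) + 951 = (1606 + I*sqrt(6)) + 951 = 2557 + I*sqrt(6)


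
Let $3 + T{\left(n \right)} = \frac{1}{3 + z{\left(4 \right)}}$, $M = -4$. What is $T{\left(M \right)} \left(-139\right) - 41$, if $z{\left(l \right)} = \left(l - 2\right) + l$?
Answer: $\frac{3245}{9} \approx 360.56$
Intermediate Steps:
$z{\left(l \right)} = -2 + 2 l$ ($z{\left(l \right)} = \left(-2 + l\right) + l = -2 + 2 l$)
$T{\left(n \right)} = - \frac{26}{9}$ ($T{\left(n \right)} = -3 + \frac{1}{3 + \left(-2 + 2 \cdot 4\right)} = -3 + \frac{1}{3 + \left(-2 + 8\right)} = -3 + \frac{1}{3 + 6} = -3 + \frac{1}{9} = - \frac{26}{9}$)
$T{\left(M \right)} \left(-139\right) - 41 = \left(- \frac{26}{9}\right) \left(-139\right) - 41 = \frac{3614}{9} - 41 = \frac{3245}{9}$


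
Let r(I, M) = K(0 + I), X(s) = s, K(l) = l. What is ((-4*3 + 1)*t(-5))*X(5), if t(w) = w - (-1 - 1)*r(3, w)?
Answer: -55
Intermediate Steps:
r(I, M) = I (r(I, M) = 0 + I = I)
t(w) = 6 + w (t(w) = w - (-1 - 1)*3 = w - (-2)*3 = w - 1*(-6) = w + 6 = 6 + w)
((-4*3 + 1)*t(-5))*X(5) = ((-4*3 + 1)*(6 - 5))*5 = ((-12 + 1)*1)*5 = -11*1*5 = -11*5 = -55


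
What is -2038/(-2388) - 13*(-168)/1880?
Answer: 565427/280590 ≈ 2.0151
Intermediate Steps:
-2038/(-2388) - 13*(-168)/1880 = -2038*(-1/2388) + 2184*(1/1880) = 1019/1194 + 273/235 = 565427/280590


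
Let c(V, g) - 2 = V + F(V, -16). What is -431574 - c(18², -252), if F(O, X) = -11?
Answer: -431889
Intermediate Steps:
c(V, g) = -9 + V (c(V, g) = 2 + (V - 11) = 2 + (-11 + V) = -9 + V)
-431574 - c(18², -252) = -431574 - (-9 + 18²) = -431574 - (-9 + 324) = -431574 - 1*315 = -431574 - 315 = -431889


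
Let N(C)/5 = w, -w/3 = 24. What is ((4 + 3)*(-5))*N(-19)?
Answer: 12600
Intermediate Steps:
w = -72 (w = -3*24 = -72)
N(C) = -360 (N(C) = 5*(-72) = -360)
((4 + 3)*(-5))*N(-19) = ((4 + 3)*(-5))*(-360) = (7*(-5))*(-360) = -35*(-360) = 12600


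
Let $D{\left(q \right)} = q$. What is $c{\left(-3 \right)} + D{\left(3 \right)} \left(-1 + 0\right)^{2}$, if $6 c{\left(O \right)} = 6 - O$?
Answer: $\frac{9}{2} \approx 4.5$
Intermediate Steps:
$c{\left(O \right)} = 1 - \frac{O}{6}$ ($c{\left(O \right)} = \frac{6 - O}{6} = 1 - \frac{O}{6}$)
$c{\left(-3 \right)} + D{\left(3 \right)} \left(-1 + 0\right)^{2} = \left(1 - - \frac{1}{2}\right) + 3 \left(-1 + 0\right)^{2} = \left(1 + \frac{1}{2}\right) + 3 \left(-1\right)^{2} = \frac{3}{2} + 3 \cdot 1 = \frac{3}{2} + 3 = \frac{9}{2}$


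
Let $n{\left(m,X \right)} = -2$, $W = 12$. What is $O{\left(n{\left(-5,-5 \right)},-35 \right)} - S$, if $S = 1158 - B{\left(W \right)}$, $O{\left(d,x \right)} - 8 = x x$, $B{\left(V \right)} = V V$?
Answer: $219$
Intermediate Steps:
$B{\left(V \right)} = V^{2}$
$O{\left(d,x \right)} = 8 + x^{2}$ ($O{\left(d,x \right)} = 8 + x x = 8 + x^{2}$)
$S = 1014$ ($S = 1158 - 12^{2} = 1158 - 144 = 1014$)
$O{\left(n{\left(-5,-5 \right)},-35 \right)} - S = \left(8 + \left(-35\right)^{2}\right) - 1014 = \left(8 + 1225\right) - 1014 = 1233 - 1014 = 219$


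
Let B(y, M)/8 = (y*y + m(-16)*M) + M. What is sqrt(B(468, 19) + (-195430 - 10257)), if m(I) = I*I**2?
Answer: sqrt(924065) ≈ 961.28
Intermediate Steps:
m(I) = I**3
B(y, M) = -32760*M + 8*y**2 (B(y, M) = 8*((y*y + (-16)**3*M) + M) = 8*((y**2 - 4096*M) + M) = 8*(y**2 - 4095*M) = -32760*M + 8*y**2)
sqrt(B(468, 19) + (-195430 - 10257)) = sqrt((-32760*19 + 8*468**2) + (-195430 - 10257)) = sqrt((-622440 + 8*219024) - 205687) = sqrt((-622440 + 1752192) - 205687) = sqrt(1129752 - 205687) = sqrt(924065)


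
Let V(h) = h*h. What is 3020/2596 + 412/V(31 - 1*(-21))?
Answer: 577227/438724 ≈ 1.3157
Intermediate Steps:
V(h) = h²
3020/2596 + 412/V(31 - 1*(-21)) = 3020/2596 + 412/((31 - 1*(-21))²) = 3020*(1/2596) + 412/((31 + 21)²) = 755/649 + 412/(52²) = 755/649 + 412/2704 = 755/649 + 412*(1/2704) = 755/649 + 103/676 = 577227/438724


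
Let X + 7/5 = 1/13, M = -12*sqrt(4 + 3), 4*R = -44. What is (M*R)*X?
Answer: -11352*sqrt(7)/65 ≈ -462.07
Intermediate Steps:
R = -11 (R = (1/4)*(-44) = -11)
M = -12*sqrt(7) ≈ -31.749
X = -86/65 (X = -7/5 + 1/13 = -86/65 ≈ -1.3231)
(M*R)*X = (-12*sqrt(7)*(-11))*(-86/65) = (132*sqrt(7))*(-86/65) = -11352*sqrt(7)/65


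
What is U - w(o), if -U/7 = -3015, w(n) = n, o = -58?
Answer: 21163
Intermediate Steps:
U = 21105 (U = -7*(-3015) = 21105)
U - w(o) = 21105 - 1*(-58) = 21105 + 58 = 21163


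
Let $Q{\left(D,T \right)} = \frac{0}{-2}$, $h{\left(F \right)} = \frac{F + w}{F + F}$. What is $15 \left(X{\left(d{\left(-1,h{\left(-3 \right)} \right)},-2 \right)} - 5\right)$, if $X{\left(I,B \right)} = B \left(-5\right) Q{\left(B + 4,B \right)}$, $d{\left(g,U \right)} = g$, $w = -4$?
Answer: $-75$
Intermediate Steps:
$h{\left(F \right)} = \frac{-4 + F}{2 F}$ ($h{\left(F \right)} = \frac{F - 4}{F + F} = \frac{-4 + F}{2 F}$)
$Q{\left(D,T \right)} = 0$ ($Q{\left(D,T \right)} = 0 \left(- \frac{1}{2}\right) = 0$)
$X{\left(I,B \right)} = 0$ ($X{\left(I,B \right)} = B \left(-5\right) 0 = - 5 B 0 = 0$)
$15 \left(X{\left(d{\left(-1,h{\left(-3 \right)} \right)},-2 \right)} - 5\right) = 15 \left(0 - 5\right) = 15 \left(-5\right) = -75$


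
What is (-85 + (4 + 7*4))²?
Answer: 2809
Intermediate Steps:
(-85 + (4 + 7*4))² = (-85 + (4 + 28))² = (-85 + 32)² = (-53)² = 2809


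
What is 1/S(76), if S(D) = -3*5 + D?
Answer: 1/61 ≈ 0.016393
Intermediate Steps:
S(D) = -15 + D
1/S(76) = 1/(-15 + 76) = 1/61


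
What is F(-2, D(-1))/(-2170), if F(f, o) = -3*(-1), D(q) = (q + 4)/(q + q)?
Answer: -3/2170 ≈ -0.0013825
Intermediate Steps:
D(q) = (4 + q)/(2*q) (D(q) = (4 + q)/((2*q)) = (4 + q)*(1/(2*q)) = (4 + q)/(2*q))
F(f, o) = 3 (F(f, o) = -1*(-3) = 3)
F(-2, D(-1))/(-2170) = 3/(-2170) = 3*(-1/2170) = -3/2170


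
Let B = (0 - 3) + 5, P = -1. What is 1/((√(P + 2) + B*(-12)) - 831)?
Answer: -1/854 ≈ -0.0011710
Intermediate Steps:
B = 2 (B = -3 + 5 = 2)
1/((√(P + 2) + B*(-12)) - 831) = 1/((√(-1 + 2) + 2*(-12)) - 831) = 1/((√1 - 24) - 831) = 1/((1 - 24) - 831) = 1/(-23 - 831) = 1/(-854) = -1/854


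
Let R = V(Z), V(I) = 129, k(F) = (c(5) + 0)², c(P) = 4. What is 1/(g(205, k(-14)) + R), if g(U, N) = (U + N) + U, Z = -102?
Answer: 1/555 ≈ 0.0018018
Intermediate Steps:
k(F) = 16 (k(F) = (4 + 0)² = 4² = 16)
g(U, N) = N + 2*U (g(U, N) = (N + U) + U = N + 2*U)
R = 129
1/(g(205, k(-14)) + R) = 1/((16 + 2*205) + 129) = 1/((16 + 410) + 129) = 1/(426 + 129) = 1/555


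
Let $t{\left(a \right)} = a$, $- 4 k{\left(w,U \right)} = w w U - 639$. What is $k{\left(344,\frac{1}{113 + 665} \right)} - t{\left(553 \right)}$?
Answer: $- \frac{671065}{1556} \approx -431.28$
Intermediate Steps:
$k{\left(w,U \right)} = \frac{639}{4} - \frac{U w^{2}}{4}$ ($k{\left(w,U \right)} = - \frac{w w U - 639}{4} = - \frac{w^{2} U - 639}{4} = - \frac{U w^{2} - 639}{4} = - \frac{-639 + U w^{2}}{4} = \frac{639}{4} - \frac{U w^{2}}{4}$)
$k{\left(344,\frac{1}{113 + 665} \right)} - t{\left(553 \right)} = \left(\frac{639}{4} - \frac{344^{2}}{4 \left(113 + 665\right)}\right) - 553 = \left(\frac{639}{4} - \frac{1}{4} \cdot \frac{1}{778} \cdot 118336\right) - 553 = \left(\frac{639}{4} - \frac{1}{3112} \cdot 118336\right) - 553 = \left(\frac{639}{4} - \frac{14792}{389}\right) - 553 = \frac{189403}{1556} - 553 = - \frac{671065}{1556}$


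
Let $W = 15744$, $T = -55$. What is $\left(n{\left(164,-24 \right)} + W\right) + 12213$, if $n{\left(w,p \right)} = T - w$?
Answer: $27738$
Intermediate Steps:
$n{\left(w,p \right)} = -55 - w$
$\left(n{\left(164,-24 \right)} + W\right) + 12213 = \left(\left(-55 - 164\right) + 15744\right) + 12213 = \left(-219 + 15744\right) + 12213 = 15525 + 12213 = 27738$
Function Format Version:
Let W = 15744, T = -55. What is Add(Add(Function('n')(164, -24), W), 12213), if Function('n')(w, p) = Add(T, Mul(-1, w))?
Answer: 27738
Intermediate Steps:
Function('n')(w, p) = Add(-55, Mul(-1, w))
Add(Add(Function('n')(164, -24), W), 12213) = Add(Add(Add(-55, Mul(-1, 164)), 15744), 12213) = Add(Add(Add(-55, -164), 15744), 12213) = Add(Add(-219, 15744), 12213) = Add(15525, 12213) = 27738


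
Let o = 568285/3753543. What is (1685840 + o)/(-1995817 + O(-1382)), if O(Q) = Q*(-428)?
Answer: -6327873499405/5271179259303 ≈ -1.2005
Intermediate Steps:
O(Q) = -428*Q
o = 568285/3753543 (o = 568285*(1/3753543) = 568285/3753543 ≈ 0.15140)
(1685840 + o)/(-1995817 + O(-1382)) = (1685840 + 568285/3753543)/(-1995817 - 428*(-1382)) = 6327873499405/(3753543*(-1995817 + 591496)) = (6327873499405/3753543)/(-1404321) = (6327873499405/3753543)*(-1/1404321) = -6327873499405/5271179259303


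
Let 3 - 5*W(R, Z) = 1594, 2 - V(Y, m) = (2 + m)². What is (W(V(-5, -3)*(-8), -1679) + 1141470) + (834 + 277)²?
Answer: 11877364/5 ≈ 2.3755e+6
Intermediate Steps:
V(Y, m) = 2 - (2 + m)²
W(R, Z) = -1591/5 (W(R, Z) = ⅗ - ⅕*1594 = ⅗ - 1594/5 = -1591/5)
(W(V(-5, -3)*(-8), -1679) + 1141470) + (834 + 277)² = (-1591/5 + 1141470) + (834 + 277)² = 5705759/5 + 1111² = 5705759/5 + 1234321 = 11877364/5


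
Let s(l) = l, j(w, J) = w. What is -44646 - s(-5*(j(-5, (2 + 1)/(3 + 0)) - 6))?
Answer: -44701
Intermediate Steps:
-44646 - s(-5*(j(-5, (2 + 1)/(3 + 0)) - 6)) = -44646 - (-5)*(-5 - 6) = -44646 - (-5)*(-11) = -44646 - 1*55 = -44646 - 55 = -44701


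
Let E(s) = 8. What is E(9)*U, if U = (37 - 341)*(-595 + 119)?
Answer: 1157632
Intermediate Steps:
U = 144704 (U = -304*(-476) = 144704)
E(9)*U = 8*144704 = 1157632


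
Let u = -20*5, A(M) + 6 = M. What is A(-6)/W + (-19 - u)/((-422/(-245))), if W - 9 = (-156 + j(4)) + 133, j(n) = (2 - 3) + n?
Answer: 223359/4642 ≈ 48.117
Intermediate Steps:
j(n) = -1 + n
A(M) = -6 + M
u = -100
W = -11 (W = 9 + ((-156 + (-1 + 4)) + 133) = 9 + ((-156 + 3) + 133) = 9 + (-153 + 133) = 9 - 20 = -11)
A(-6)/W + (-19 - u)/((-422/(-245))) = (-6 - 6)/(-11) + (-19 - 1*(-100))/((-422/(-245))) = -12*(-1/11) + (-19 + 100)/((-422*(-1/245))) = 12/11 + 81/(422/245) = 12/11 + 81*(245/422) = 12/11 + 19845/422 = 223359/4642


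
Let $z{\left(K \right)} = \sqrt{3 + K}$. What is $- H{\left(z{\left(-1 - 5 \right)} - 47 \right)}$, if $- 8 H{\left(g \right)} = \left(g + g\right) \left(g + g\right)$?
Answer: $1103 - 47 i \sqrt{3} \approx 1103.0 - 81.406 i$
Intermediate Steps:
$H{\left(g \right)} = - \frac{g^{2}}{2}$ ($H{\left(g \right)} = - \frac{\left(g + g\right) \left(g + g\right)}{8} = - \frac{2 g 2 g}{8} = - \frac{4 g^{2}}{8} = - \frac{g^{2}}{2}$)
$- H{\left(z{\left(-1 - 5 \right)} - 47 \right)} = - \frac{\left(-1\right) \left(\sqrt{3 - 6} - 47\right)^{2}}{2} = - \frac{\left(-1\right) \left(\sqrt{-3} - 47\right)^{2}}{2} = - \frac{\left(-1\right) \left(i \sqrt{3} - 47\right)^{2}}{2} = - \frac{\left(-1\right) \left(-47 + i \sqrt{3}\right)^{2}}{2} = \frac{\left(-47 + i \sqrt{3}\right)^{2}}{2}$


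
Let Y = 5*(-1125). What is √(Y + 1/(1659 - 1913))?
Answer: I*√362902754/254 ≈ 75.0*I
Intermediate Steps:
Y = -5625
√(Y + 1/(1659 - 1913)) = √(-5625 + 1/(1659 - 1913)) = √(-5625 + 1/(-254)) = √(-5625 - 1/254) = √(-1428751/254) = I*√362902754/254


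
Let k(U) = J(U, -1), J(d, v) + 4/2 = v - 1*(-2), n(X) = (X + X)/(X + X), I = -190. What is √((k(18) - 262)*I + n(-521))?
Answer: √49971 ≈ 223.54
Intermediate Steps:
n(X) = 1 (n(X) = (2*X)/((2*X)) = (2*X)*(1/(2*X)) = 1)
J(d, v) = v (J(d, v) = -2 + (v - 1*(-2)) = -2 + (v + 2) = -2 + (2 + v) = v)
k(U) = -1
√((k(18) - 262)*I + n(-521)) = √((-1 - 262)*(-190) + 1) = √(-263*(-190) + 1) = √(49970 + 1) = √49971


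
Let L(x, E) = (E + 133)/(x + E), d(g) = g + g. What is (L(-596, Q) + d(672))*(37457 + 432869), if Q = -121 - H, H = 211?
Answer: 293349616253/464 ≈ 6.3222e+8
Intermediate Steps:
d(g) = 2*g
Q = -332 (Q = -121 - 1*211 = -121 - 211 = -332)
L(x, E) = (133 + E)/(E + x)
(L(-596, Q) + d(672))*(37457 + 432869) = ((133 - 332)/(-332 - 596) + 2*672)*(37457 + 432869) = (-199/(-928) + 1344)*470326 = (-1/928*(-199) + 1344)*470326 = (199/928 + 1344)*470326 = (1247431/928)*470326 = 293349616253/464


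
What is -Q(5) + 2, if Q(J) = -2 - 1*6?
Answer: 10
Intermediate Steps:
Q(J) = -8 (Q(J) = -2 - 6 = -8)
-Q(5) + 2 = -1*(-8) + 2 = 8 + 2 = 10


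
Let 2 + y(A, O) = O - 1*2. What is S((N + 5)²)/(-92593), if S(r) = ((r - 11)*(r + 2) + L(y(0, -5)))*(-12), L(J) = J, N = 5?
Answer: 108828/92593 ≈ 1.1753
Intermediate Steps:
y(A, O) = -4 + O (y(A, O) = -2 + (O - 1*2) = -2 + (O - 2) = -2 + (-2 + O) = -4 + O)
S(r) = 108 - 12*(-11 + r)*(2 + r) (S(r) = ((r - 11)*(r + 2) + (-4 - 5))*(-12) = ((-11 + r)*(2 + r) - 9)*(-12) = (-9 + (-11 + r)*(2 + r))*(-12) = 108 - 12*(-11 + r)*(2 + r))
S((N + 5)²)/(-92593) = (372 - 12*(5 + 5)⁴ + 108*(5 + 5)²)/(-92593) = (372 - 12*(10²)² + 108*10²)*(-1/92593) = (372 - 12*100² + 108*100)*(-1/92593) = (372 - 12*10000 + 10800)*(-1/92593) = (372 - 120000 + 10800)*(-1/92593) = -108828*(-1/92593) = 108828/92593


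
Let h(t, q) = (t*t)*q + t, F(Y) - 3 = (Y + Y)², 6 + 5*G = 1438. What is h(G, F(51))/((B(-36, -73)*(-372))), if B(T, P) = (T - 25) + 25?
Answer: 2667606391/41850 ≈ 63742.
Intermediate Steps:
B(T, P) = T (B(T, P) = (-25 + T) + 25 = T)
G = 1432/5 (G = -6/5 + (⅕)*1438 = -6/5 + 1438/5 = 1432/5 ≈ 286.40)
F(Y) = 3 + 4*Y² (F(Y) = 3 + (Y + Y)² = 3 + (2*Y)² = 3 + 4*Y²)
h(t, q) = t + q*t² (h(t, q) = t²*q + t = q*t² + t = t + q*t²)
h(G, F(51))/((B(-36, -73)*(-372))) = (1432*(1 + (3 + 4*51²)*(1432/5))/5)/((-36*(-372))) = (1432*(1 + (3 + 4*2601)*(1432/5))/5)/13392 = (1432*(1 + (3 + 10404)*(1432/5))/5)*(1/13392) = (1432*(1 + 10407*(1432/5))/5)*(1/13392) = (1432*(1 + 14902824/5)/5)*(1/13392) = ((1432/5)*(14902829/5))*(1/13392) = (21340851128/25)*(1/13392) = 2667606391/41850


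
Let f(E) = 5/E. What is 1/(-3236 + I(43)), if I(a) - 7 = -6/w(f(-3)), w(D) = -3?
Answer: -1/3227 ≈ -0.00030989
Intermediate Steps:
I(a) = 9 (I(a) = 7 - 6/(-3) = 7 - 6*(-⅓) = 7 + 2 = 9)
1/(-3236 + I(43)) = 1/(-3236 + 9) = 1/(-3227) = -1/3227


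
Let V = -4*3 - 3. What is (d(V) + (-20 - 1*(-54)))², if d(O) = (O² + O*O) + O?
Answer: 219961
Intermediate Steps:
V = -15 (V = -12 - 3 = -15)
d(O) = O + 2*O² (d(O) = (O² + O²) + O = 2*O² + O = O + 2*O²)
(d(V) + (-20 - 1*(-54)))² = (-15*(1 + 2*(-15)) + (-20 - 1*(-54)))² = (-15*(1 - 30) + (-20 + 54))² = (-15*(-29) + 34)² = (435 + 34)² = 469² = 219961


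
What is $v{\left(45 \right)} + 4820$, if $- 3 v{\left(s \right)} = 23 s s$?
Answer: $-10705$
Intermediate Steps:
$v{\left(s \right)} = - \frac{23 s^{2}}{3}$ ($v{\left(s \right)} = - \frac{23 s s}{3} = - \frac{23 s^{2}}{3}$)
$v{\left(45 \right)} + 4820 = - \frac{23 \cdot 45^{2}}{3} + 4820 = \left(- \frac{23}{3}\right) 2025 + 4820 = -15525 + 4820 = -10705$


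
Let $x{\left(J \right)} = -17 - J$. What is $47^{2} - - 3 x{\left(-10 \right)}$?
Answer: $2188$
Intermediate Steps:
$47^{2} - - 3 x{\left(-10 \right)} = 47^{2} - - 3 \left(-17 - -10\right) = 2209 - - 3 \left(-17 + 10\right) = 2209 - \left(-3\right) \left(-7\right) = 2209 - 21 = 2188$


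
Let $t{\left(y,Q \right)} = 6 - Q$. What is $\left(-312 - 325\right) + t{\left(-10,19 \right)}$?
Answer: $-650$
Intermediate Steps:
$\left(-312 - 325\right) + t{\left(-10,19 \right)} = \left(-312 - 325\right) + \left(6 - 19\right) = -637 + \left(6 - 19\right) = -637 - 13 = -650$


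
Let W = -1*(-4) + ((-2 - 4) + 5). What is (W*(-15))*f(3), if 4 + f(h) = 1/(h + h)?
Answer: 345/2 ≈ 172.50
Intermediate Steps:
f(h) = -4 + 1/(2*h) (f(h) = -4 + 1/(h + h) = -4 + 1/(2*h))
W = 3 (W = 4 + (-6 + 5) = 4 - 1 = 3)
(W*(-15))*f(3) = (3*(-15))*(-4 + (½)/3) = -45*(-4 + (½)*(⅓)) = -45*(-4 + ⅙) = -45*(-23/6) = 345/2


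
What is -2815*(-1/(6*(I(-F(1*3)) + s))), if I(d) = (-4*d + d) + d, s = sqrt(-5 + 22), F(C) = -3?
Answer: -2815/19 - 2815*sqrt(17)/114 ≈ -249.97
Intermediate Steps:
s = sqrt(17) ≈ 4.1231
I(d) = -2*d (I(d) = -3*d + d = -2*d)
-2815*(-1/(6*(I(-F(1*3)) + s))) = -2815*(-1/(6*(-(-2)*(-3) + sqrt(17)))) = -2815*(-1/(6*(-2*3 + sqrt(17)))) = -2815*(-1/(6*(-6 + sqrt(17)))) = -2815/(36 - 6*sqrt(17))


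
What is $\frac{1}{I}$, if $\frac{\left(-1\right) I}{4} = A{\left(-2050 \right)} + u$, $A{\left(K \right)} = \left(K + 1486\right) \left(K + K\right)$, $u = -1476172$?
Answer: $- \frac{1}{3344912} \approx -2.9896 \cdot 10^{-7}$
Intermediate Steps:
$A{\left(K \right)} = 2 K \left(1486 + K\right)$ ($A{\left(K \right)} = \left(1486 + K\right) 2 K = 2 K \left(1486 + K\right)$)
$I = -3344912$ ($I = - 4 \left(2 \left(-2050\right) \left(1486 - 2050\right) - 1476172\right) = - 4 \left(2 \left(-2050\right) \left(-564\right) - 1476172\right) = - 4 \left(2312400 - 1476172\right) = \left(-4\right) 836228 = -3344912$)
$\frac{1}{I} = \frac{1}{-3344912} = - \frac{1}{3344912}$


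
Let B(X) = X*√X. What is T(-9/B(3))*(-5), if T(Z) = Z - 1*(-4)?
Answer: -20 + 5*√3 ≈ -11.340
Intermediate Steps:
B(X) = X^(3/2)
T(Z) = 4 + Z (T(Z) = Z + 4 = 4 + Z)
T(-9/B(3))*(-5) = (4 - 9*√3/9)*(-5) = (4 - √3)*(-5) = -20 + 5*√3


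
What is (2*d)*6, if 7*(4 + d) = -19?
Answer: -564/7 ≈ -80.571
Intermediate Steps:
d = -47/7 (d = -4 + (⅐)*(-19) = -4 - 19/7 = -47/7 ≈ -6.7143)
(2*d)*6 = (2*(-47/7))*6 = -94/7*6 = -564/7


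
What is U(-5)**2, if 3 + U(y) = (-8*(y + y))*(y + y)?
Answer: 644809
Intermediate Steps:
U(y) = -3 - 32*y**2 (U(y) = -3 + (-8*(y + y))*(y + y) = -3 + (-16*y)*(2*y) = -3 - 32*y**2)
U(-5)**2 = (-3 - 32*(-5)**2)**2 = (-3 - 32*25)**2 = (-3 - 800)**2 = (-803)**2 = 644809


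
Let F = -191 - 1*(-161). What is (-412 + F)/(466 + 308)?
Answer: -221/387 ≈ -0.57106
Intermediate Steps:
F = -30 (F = -191 + 161 = -30)
(-412 + F)/(466 + 308) = (-412 - 30)/(466 + 308) = -442/774 = -442*1/774 = -221/387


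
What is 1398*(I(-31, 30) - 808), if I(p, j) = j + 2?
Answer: -1084848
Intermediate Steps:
I(p, j) = 2 + j
1398*(I(-31, 30) - 808) = 1398*((2 + 30) - 808) = 1398*(32 - 808) = 1398*(-776) = -1084848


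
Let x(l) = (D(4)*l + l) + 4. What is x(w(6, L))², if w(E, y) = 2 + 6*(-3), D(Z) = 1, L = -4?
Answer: 784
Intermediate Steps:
w(E, y) = -16 (w(E, y) = 2 - 18 = -16)
x(l) = 4 + 2*l (x(l) = (1*l + l) + 4 = (l + l) + 4 = 2*l + 4 = 4 + 2*l)
x(w(6, L))² = (4 + 2*(-16))² = (4 - 32)² = (-28)² = 784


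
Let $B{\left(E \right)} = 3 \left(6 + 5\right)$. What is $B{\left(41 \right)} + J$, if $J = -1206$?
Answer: $-1173$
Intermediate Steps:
$B{\left(E \right)} = 33$ ($B{\left(E \right)} = 3 \cdot 11 = 33$)
$B{\left(41 \right)} + J = 33 - 1206 = -1173$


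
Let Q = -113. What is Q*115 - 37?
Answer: -13032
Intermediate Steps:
Q*115 - 37 = -113*115 - 37 = -12995 - 37 = -13032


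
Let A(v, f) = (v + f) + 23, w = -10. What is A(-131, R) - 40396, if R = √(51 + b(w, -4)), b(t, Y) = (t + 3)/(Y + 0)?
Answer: -40504 + √211/2 ≈ -40497.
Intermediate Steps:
b(t, Y) = (3 + t)/Y
R = √211/2 (R = √(51 + (3 - 10)/(-4)) = √(51 - ¼*(-7)) = √(51 + 7/4) = √(211/4) = √211/2 ≈ 7.2629)
A(v, f) = 23 + f + v (A(v, f) = (f + v) + 23 = 23 + f + v)
A(-131, R) - 40396 = (23 + √211/2 - 131) - 40396 = (-108 + √211/2) - 40396 = -40504 + √211/2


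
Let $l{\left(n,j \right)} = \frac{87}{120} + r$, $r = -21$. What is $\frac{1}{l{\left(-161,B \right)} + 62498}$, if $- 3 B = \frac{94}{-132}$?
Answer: $\frac{40}{2499109} \approx 1.6006 \cdot 10^{-5}$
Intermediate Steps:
$B = \frac{47}{198}$ ($B = - \frac{94 \frac{1}{-132}}{3} = - \frac{94 \left(- \frac{1}{132}\right)}{3} = \left(- \frac{1}{3}\right) \left(- \frac{47}{66}\right) = \frac{47}{198} \approx 0.23737$)
$l{\left(n,j \right)} = - \frac{811}{40}$ ($l{\left(n,j \right)} = \frac{87}{120} - 21 = 87 \cdot \frac{1}{120} - 21 = \frac{29}{40} - 21 = - \frac{811}{40}$)
$\frac{1}{l{\left(-161,B \right)} + 62498} = \frac{1}{- \frac{811}{40} + 62498} = \frac{1}{\frac{2499109}{40}} = \frac{40}{2499109}$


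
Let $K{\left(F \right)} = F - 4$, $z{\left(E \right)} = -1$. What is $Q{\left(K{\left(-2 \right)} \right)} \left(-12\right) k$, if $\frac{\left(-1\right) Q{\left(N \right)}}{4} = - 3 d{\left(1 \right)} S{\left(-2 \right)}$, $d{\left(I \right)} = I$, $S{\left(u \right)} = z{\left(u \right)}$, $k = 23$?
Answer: $3312$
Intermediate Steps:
$S{\left(u \right)} = -1$
$K{\left(F \right)} = -4 + F$ ($K{\left(F \right)} = F - 4 = -4 + F$)
$Q{\left(N \right)} = -12$ ($Q{\left(N \right)} = - 4 \left(-3\right) 1 \left(-1\right) = - 4 \left(\left(-3\right) \left(-1\right)\right) = \left(-4\right) 3 = -12$)
$Q{\left(K{\left(-2 \right)} \right)} \left(-12\right) k = \left(-12\right) \left(-12\right) 23 = 144 \cdot 23 = 3312$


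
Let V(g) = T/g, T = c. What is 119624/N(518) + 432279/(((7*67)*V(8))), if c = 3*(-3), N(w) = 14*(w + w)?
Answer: -98518381/121471 ≈ -811.04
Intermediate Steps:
N(w) = 28*w (N(w) = 14*(2*w) = 28*w)
c = -9
T = -9
V(g) = -9/g
119624/N(518) + 432279/(((7*67)*V(8))) = 119624/((28*518)) + 432279/(((7*67)*(-9/8))) = 119624/14504 + 432279/((469*(-9*⅛))) = 119624*(1/14504) + 432279/((469*(-9/8))) = 14953/1813 + 432279/(-4221/8) = 14953/1813 + 432279*(-8/4221) = 14953/1813 - 384248/469 = -98518381/121471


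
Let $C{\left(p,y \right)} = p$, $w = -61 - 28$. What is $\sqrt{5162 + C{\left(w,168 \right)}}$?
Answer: $\sqrt{5073} \approx 71.225$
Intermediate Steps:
$w = -89$
$\sqrt{5162 + C{\left(w,168 \right)}} = \sqrt{5162 - 89} = \sqrt{5073}$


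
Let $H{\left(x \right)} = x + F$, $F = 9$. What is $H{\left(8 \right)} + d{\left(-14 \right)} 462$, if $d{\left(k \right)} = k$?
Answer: $-6451$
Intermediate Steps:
$H{\left(x \right)} = 9 + x$ ($H{\left(x \right)} = x + 9 = 9 + x$)
$H{\left(8 \right)} + d{\left(-14 \right)} 462 = \left(9 + 8\right) - 6468 = 17 - 6468 = -6451$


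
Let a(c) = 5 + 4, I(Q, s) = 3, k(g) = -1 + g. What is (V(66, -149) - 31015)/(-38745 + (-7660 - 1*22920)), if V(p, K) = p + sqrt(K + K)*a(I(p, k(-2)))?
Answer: 30949/69325 - 9*I*sqrt(298)/69325 ≈ 0.44643 - 0.0022411*I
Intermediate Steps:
a(c) = 9
V(p, K) = p + 9*sqrt(2)*sqrt(K) (V(p, K) = p + sqrt(K + K)*9 = p + sqrt(2*K)*9 = p + (sqrt(2)*sqrt(K))*9 = p + 9*sqrt(2)*sqrt(K))
(V(66, -149) - 31015)/(-38745 + (-7660 - 1*22920)) = ((66 + 9*sqrt(2)*sqrt(-149)) - 31015)/(-38745 + (-7660 - 1*22920)) = ((66 + 9*sqrt(2)*(I*sqrt(149))) - 31015)/(-38745 + (-7660 - 22920)) = ((66 + 9*I*sqrt(298)) - 31015)/(-38745 - 30580) = (-30949 + 9*I*sqrt(298))/(-69325) = (-30949 + 9*I*sqrt(298))*(-1/69325) = 30949/69325 - 9*I*sqrt(298)/69325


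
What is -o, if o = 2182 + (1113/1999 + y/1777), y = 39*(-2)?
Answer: -7752772465/3552223 ≈ -2182.5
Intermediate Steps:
y = -78
o = 7752772465/3552223 (o = 2182 + (1113/1999 - 78/1777) = 2182 + 1821879/3552223 = 7752772465/3552223 ≈ 2182.5)
-o = -1*7752772465/3552223 = -7752772465/3552223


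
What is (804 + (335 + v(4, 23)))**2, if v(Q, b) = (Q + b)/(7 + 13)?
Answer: 520159249/400 ≈ 1.3004e+6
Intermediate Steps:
v(Q, b) = Q/20 + b/20 (v(Q, b) = (Q + b)/20 = (Q + b)*(1/20) = Q/20 + b/20)
(804 + (335 + v(4, 23)))**2 = (804 + (335 + ((1/20)*4 + (1/20)*23)))**2 = (804 + (335 + (1/5 + 23/20)))**2 = (804 + (335 + 27/20))**2 = (804 + 6727/20)**2 = (22807/20)**2 = 520159249/400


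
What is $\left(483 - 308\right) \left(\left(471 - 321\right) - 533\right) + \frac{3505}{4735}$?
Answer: $- \frac{63471974}{947} \approx -67024.0$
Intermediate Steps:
$\left(483 - 308\right) \left(\left(471 - 321\right) - 533\right) + \frac{3505}{4735} = 175 \left(150 - 533\right) + 3505 \cdot \frac{1}{4735} = 175 \left(-383\right) + \frac{701}{947} = -67025 + \frac{701}{947} = - \frac{63471974}{947}$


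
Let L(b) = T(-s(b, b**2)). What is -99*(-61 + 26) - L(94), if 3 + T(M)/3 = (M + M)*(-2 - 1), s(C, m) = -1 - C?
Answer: 5184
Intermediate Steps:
T(M) = -9 - 18*M (T(M) = -9 + 3*((M + M)*(-2 - 1)) = -9 + 3*((2*M)*(-3)) = -9 + 3*(-6*M) = -9 - 18*M)
L(b) = -27 - 18*b (L(b) = -9 - (-18)*(-1 - b) = -9 - 18*(1 + b) = -9 + (-18 - 18*b) = -27 - 18*b)
-99*(-61 + 26) - L(94) = -99*(-61 + 26) - (-27 - 18*94) = -99*(-35) - (-27 - 1692) = 3465 - 1*(-1719) = 3465 + 1719 = 5184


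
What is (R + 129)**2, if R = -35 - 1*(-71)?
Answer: 27225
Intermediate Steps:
R = 36 (R = -35 + 71 = 36)
(R + 129)**2 = (36 + 129)**2 = 165**2 = 27225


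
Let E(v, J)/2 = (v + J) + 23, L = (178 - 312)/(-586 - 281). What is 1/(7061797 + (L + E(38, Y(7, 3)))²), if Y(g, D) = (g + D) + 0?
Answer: 751689/5323465194637 ≈ 1.4120e-7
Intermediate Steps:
Y(g, D) = D + g (Y(g, D) = (D + g) + 0 = D + g)
L = 134/867 (L = -134/(-867) = -134*(-1/867) = 134/867 ≈ 0.15456)
E(v, J) = 46 + 2*J + 2*v (E(v, J) = 2*((v + J) + 23) = 2*((J + v) + 23) = 2*(23 + J + v) = 46 + 2*J + 2*v)
1/(7061797 + (L + E(38, Y(7, 3)))²) = 1/(7061797 + (134/867 + (46 + 2*(3 + 7) + 2*38))²) = 1/(7061797 + (134/867 + (46 + 2*10 + 76))²) = 1/(7061797 + (134/867 + (46 + 20 + 76))²) = 1/(7061797 + (134/867 + 142)²) = 1/(7061797 + (123248/867)²) = 1/(7061797 + 15190069504/751689) = 1/(5323465194637/751689) = 751689/5323465194637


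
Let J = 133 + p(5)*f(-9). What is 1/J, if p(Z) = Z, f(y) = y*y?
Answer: 1/538 ≈ 0.0018587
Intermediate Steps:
f(y) = y²
J = 538 (J = 133 + 5*(-9)² = 133 + 5*81 = 133 + 405 = 538)
1/J = 1/538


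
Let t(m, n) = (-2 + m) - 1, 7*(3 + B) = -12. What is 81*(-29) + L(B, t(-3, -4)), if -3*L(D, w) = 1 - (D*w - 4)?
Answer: -49166/21 ≈ -2341.2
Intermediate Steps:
B = -33/7 (B = -3 + (⅐)*(-12) = -3 - 12/7 = -33/7 ≈ -4.7143)
t(m, n) = -3 + m
L(D, w) = -5/3 + D*w/3 (L(D, w) = -(1 - (D*w - 4))/3 = -(1 - (-4 + D*w))/3 = -(1 + (4 - D*w))/3 = -(5 - D*w)/3 = -5/3 + D*w/3)
81*(-29) + L(B, t(-3, -4)) = 81*(-29) + (-5/3 + (⅓)*(-33/7)*(-3 - 3)) = -2349 + (-5/3 + (⅓)*(-33/7)*(-6)) = -2349 + (-5/3 + 66/7) = -2349 + 163/21 = -49166/21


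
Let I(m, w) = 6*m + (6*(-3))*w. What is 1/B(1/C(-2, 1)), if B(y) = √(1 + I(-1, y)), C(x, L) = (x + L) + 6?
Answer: -I*√215/43 ≈ -0.341*I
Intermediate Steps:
I(m, w) = -18*w + 6*m (I(m, w) = 6*m - 18*w = -18*w + 6*m)
C(x, L) = 6 + L + x (C(x, L) = (L + x) + 6 = 6 + L + x)
B(y) = √(-5 - 18*y) (B(y) = √(1 + (-18*y + 6*(-1))) = √(1 + (-18*y - 6)) = √(1 + (-6 - 18*y)) = √(-5 - 18*y))
1/B(1/C(-2, 1)) = 1/(√(-5 - 18/(6 + 1 - 2))) = 1/(√(-5 - 18/5)) = 1/(√(-43/5)) = 1/(I*√215/5) = -I*√215/43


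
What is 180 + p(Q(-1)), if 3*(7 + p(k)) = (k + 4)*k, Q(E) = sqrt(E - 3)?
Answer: 515/3 + 8*I/3 ≈ 171.67 + 2.6667*I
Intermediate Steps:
Q(E) = sqrt(-3 + E)
p(k) = -7 + k*(4 + k)/3 (p(k) = -7 + ((k + 4)*k)/3 = -7 + ((4 + k)*k)/3 = -7 + (k*(4 + k))/3 = -7 + k*(4 + k)/3)
180 + p(Q(-1)) = 180 + (-7 + (sqrt(-3 - 1))**2/3 + 4*sqrt(-3 - 1)/3) = 180 + (-7 + (sqrt(-4))**2/3 + 4*sqrt(-4)/3) = 180 + (-7 + (2*I)**2/3 + 4*(2*I)/3) = 180 + (-7 + (1/3)*(-4) + 8*I/3) = 180 + (-7 - 4/3 + 8*I/3) = 180 + (-25/3 + 8*I/3) = 515/3 + 8*I/3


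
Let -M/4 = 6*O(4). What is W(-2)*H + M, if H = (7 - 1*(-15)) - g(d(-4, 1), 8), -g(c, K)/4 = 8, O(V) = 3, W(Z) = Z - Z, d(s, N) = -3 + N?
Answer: -72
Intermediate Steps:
W(Z) = 0
M = -72 (M = -24*3 = -4*18 = -72)
g(c, K) = -32 (g(c, K) = -4*8 = -32)
H = 54 (H = (7 - 1*(-15)) - 1*(-32) = (7 + 15) + 32 = 22 + 32 = 54)
W(-2)*H + M = 0*54 - 72 = 0 - 72 = -72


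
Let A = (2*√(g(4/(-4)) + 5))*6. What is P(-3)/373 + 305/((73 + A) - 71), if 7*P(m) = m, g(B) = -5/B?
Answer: -798509/1874698 + 915*√10/359 ≈ 7.6339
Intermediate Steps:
P(m) = m/7
A = 12*√10 (A = (2*√(-5/(4/(-4)) + 5))*6 = (2*√(-5/(4*(-¼)) + 5))*6 = (2*√(-5/(-1) + 5))*6 = (2*√(-5*(-1) + 5))*6 = (2*√(5 + 5))*6 = (2*√10)*6 = 12*√10 ≈ 37.947)
P(-3)/373 + 305/((73 + A) - 71) = ((⅐)*(-3))/373 + 305/((73 + 12*√10) - 71) = -3/7*1/373 + 305/(2 + 12*√10) = -3/2611 + 305/(2 + 12*√10)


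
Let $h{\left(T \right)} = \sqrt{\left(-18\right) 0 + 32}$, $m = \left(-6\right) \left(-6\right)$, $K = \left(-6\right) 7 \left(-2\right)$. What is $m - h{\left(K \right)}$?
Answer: $36 - 4 \sqrt{2} \approx 30.343$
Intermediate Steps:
$K = 84$ ($K = \left(-42\right) \left(-2\right) = 84$)
$m = 36$
$h{\left(T \right)} = 4 \sqrt{2}$ ($h{\left(T \right)} = \sqrt{0 + 32} = \sqrt{32} = 4 \sqrt{2}$)
$m - h{\left(K \right)} = 36 - 4 \sqrt{2}$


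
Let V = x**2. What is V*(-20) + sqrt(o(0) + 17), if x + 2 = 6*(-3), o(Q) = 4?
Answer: -8000 + sqrt(21) ≈ -7995.4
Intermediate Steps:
x = -20 (x = -2 + 6*(-3) = -2 - 18 = -20)
V = 400 (V = (-20)**2 = 400)
V*(-20) + sqrt(o(0) + 17) = 400*(-20) + sqrt(4 + 17) = -8000 + sqrt(21)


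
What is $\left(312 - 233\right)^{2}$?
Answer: $6241$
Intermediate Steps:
$\left(312 - 233\right)^{2} = 79^{2} = 6241$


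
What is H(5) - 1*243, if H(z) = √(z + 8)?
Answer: -243 + √13 ≈ -239.39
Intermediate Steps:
H(z) = √(8 + z)
H(5) - 1*243 = √(8 + 5) - 1*243 = √13 - 243 = -243 + √13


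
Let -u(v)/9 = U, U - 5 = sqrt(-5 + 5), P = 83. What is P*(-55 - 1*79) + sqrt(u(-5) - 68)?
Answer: -11122 + I*sqrt(113) ≈ -11122.0 + 10.63*I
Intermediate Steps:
U = 5 (U = 5 + sqrt(-5 + 5) = 5 + sqrt(0) = 5 + 0 = 5)
u(v) = -45 (u(v) = -9*5 = -45)
P*(-55 - 1*79) + sqrt(u(-5) - 68) = 83*(-55 - 1*79) + sqrt(-45 - 68) = 83*(-55 - 79) + sqrt(-113) = 83*(-134) + I*sqrt(113) = -11122 + I*sqrt(113)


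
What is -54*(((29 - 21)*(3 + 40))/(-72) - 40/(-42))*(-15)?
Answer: -21690/7 ≈ -3098.6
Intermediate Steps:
-54*(((29 - 21)*(3 + 40))/(-72) - 40/(-42))*(-15) = -54*((8*43)*(-1/72) - 40*(-1/42))*(-15) = -54*(344*(-1/72) + 20/21)*(-15) = -54*(-43/9 + 20/21)*(-15) = -54*(-241/63)*(-15) = (1446/7)*(-15) = -21690/7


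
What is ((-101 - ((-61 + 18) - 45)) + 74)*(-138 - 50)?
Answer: -11468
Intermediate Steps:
((-101 - ((-61 + 18) - 45)) + 74)*(-138 - 50) = ((-101 - (-43 - 45)) + 74)*(-188) = ((-101 - 1*(-88)) + 74)*(-188) = ((-101 + 88) + 74)*(-188) = (-13 + 74)*(-188) = 61*(-188) = -11468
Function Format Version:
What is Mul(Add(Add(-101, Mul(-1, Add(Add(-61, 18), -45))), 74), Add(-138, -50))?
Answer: -11468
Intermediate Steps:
Mul(Add(Add(-101, Mul(-1, Add(Add(-61, 18), -45))), 74), Add(-138, -50)) = Mul(Add(Add(-101, Mul(-1, Add(-43, -45))), 74), -188) = Mul(Add(Add(-101, Mul(-1, -88)), 74), -188) = Mul(Add(Add(-101, 88), 74), -188) = Mul(Add(-13, 74), -188) = Mul(61, -188) = -11468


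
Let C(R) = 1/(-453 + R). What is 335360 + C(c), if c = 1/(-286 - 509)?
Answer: 120775208165/360136 ≈ 3.3536e+5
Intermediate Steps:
c = -1/795 (c = 1/(-795) = -1/795 ≈ -0.0012579)
335360 + C(c) = 335360 + 1/(-453 - 1/795) = 335360 + 1/(-360136/795) = 335360 - 795/360136 = 120775208165/360136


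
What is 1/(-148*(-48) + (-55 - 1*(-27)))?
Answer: 1/7076 ≈ 0.00014132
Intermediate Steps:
1/(-148*(-48) + (-55 - 1*(-27))) = 1/(7104 + (-55 + 27)) = 1/(7104 - 28) = 1/7076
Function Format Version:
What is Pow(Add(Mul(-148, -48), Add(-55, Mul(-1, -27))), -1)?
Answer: Rational(1, 7076) ≈ 0.00014132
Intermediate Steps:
Pow(Add(Mul(-148, -48), Add(-55, Mul(-1, -27))), -1) = Pow(Add(7104, Add(-55, 27)), -1) = Pow(Add(7104, -28), -1) = Pow(7076, -1) = Rational(1, 7076)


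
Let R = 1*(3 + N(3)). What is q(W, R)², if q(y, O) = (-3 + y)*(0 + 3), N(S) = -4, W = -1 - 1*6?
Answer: 900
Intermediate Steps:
W = -7 (W = -1 - 6 = -7)
R = -1 (R = 1*(3 - 4) = 1*(-1) = -1)
q(y, O) = -9 + 3*y (q(y, O) = (-3 + y)*3 = -9 + 3*y)
q(W, R)² = (-9 + 3*(-7))² = (-9 - 21)² = (-30)² = 900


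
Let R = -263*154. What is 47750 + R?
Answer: 7248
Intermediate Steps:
R = -40502
47750 + R = 47750 - 40502 = 7248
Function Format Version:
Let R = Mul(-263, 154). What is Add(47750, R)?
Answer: 7248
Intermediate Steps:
R = -40502
Add(47750, R) = Add(47750, -40502) = 7248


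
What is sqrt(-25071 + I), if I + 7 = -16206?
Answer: 2*I*sqrt(10321) ≈ 203.18*I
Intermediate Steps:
I = -16213 (I = -7 - 16206 = -16213)
sqrt(-25071 + I) = sqrt(-25071 - 16213) = sqrt(-41284) = 2*I*sqrt(10321)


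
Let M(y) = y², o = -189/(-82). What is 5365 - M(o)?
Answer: 36038539/6724 ≈ 5359.7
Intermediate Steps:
o = 189/82 (o = -189*(-1/82) = 189/82 ≈ 2.3049)
5365 - M(o) = 5365 - (189/82)² = 5365 - 1*35721/6724 = 5365 - 35721/6724 = 36038539/6724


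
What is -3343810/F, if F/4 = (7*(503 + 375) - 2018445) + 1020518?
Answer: 87995/104398 ≈ 0.84288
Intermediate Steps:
F = -3967124 (F = 4*((7*(503 + 375) - 2018445) + 1020518) = 4*((7*878 - 2018445) + 1020518) = 4*((6146 - 2018445) + 1020518) = 4*(-2012299 + 1020518) = 4*(-991781) = -3967124)
-3343810/F = -3343810/(-3967124) = -3343810*(-1/3967124) = 87995/104398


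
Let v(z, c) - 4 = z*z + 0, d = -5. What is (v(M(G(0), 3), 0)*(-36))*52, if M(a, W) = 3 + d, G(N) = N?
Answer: -14976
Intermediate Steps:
M(a, W) = -2 (M(a, W) = 3 - 5 = -2)
v(z, c) = 4 + z² (v(z, c) = 4 + (z*z + 0) = 4 + (z² + 0) = 4 + z²)
(v(M(G(0), 3), 0)*(-36))*52 = ((4 + (-2)²)*(-36))*52 = ((4 + 4)*(-36))*52 = (8*(-36))*52 = -288*52 = -14976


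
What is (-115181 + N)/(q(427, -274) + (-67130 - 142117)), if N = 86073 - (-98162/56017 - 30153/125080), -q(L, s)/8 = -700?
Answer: 203934330743319/1426874365394920 ≈ 0.14292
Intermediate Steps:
q(L, s) = 5600 (q(L, s) = -8*(-700) = 5600)
N = 603093596407841/7006606360 (N = 86073 - (-98162*1/56017 - 30153*1/125080) = 86073 - (-98162/56017 - 30153/125080) = 86073 - 1*(-13967183561/7006606360) = 86073 + 13967183561/7006606360 = 603093596407841/7006606360 ≈ 86075.)
(-115181 + N)/(q(427, -274) + (-67130 - 142117)) = (-115181 + 603093596407841/7006606360)/(5600 + (-67130 - 142117)) = -203934330743319/(7006606360*(5600 - 209247)) = -203934330743319/7006606360/(-203647) = -203934330743319/7006606360*(-1/203647) = 203934330743319/1426874365394920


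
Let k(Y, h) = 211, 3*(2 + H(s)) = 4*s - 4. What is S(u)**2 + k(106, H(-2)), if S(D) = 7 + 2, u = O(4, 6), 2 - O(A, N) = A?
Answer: 292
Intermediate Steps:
O(A, N) = 2 - A
H(s) = -10/3 + 4*s/3 (H(s) = -2 + (4*s - 4)/3 = -2 + (-4 + 4*s)/3 = -2 + (-4/3 + 4*s/3) = -10/3 + 4*s/3)
u = -2 (u = 2 - 1*4 = 2 - 4 = -2)
S(D) = 9
S(u)**2 + k(106, H(-2)) = 9**2 + 211 = 81 + 211 = 292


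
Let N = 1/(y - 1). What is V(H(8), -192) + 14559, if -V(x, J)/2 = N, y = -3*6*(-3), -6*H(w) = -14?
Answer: 771625/53 ≈ 14559.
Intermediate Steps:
H(w) = 7/3 (H(w) = -⅙*(-14) = 7/3)
y = 54 (y = -18*(-3) = 54)
N = 1/53 (N = 1/(54 - 1) = 1/53 ≈ 0.018868)
V(x, J) = -2/53 (V(x, J) = -2*1/53 = -2/53)
V(H(8), -192) + 14559 = -2/53 + 14559 = 771625/53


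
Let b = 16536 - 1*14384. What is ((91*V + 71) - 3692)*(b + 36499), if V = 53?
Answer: 46458502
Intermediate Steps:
b = 2152 (b = 16536 - 14384 = 2152)
((91*V + 71) - 3692)*(b + 36499) = ((91*53 + 71) - 3692)*(2152 + 36499) = ((4823 + 71) - 3692)*38651 = (4894 - 3692)*38651 = 1202*38651 = 46458502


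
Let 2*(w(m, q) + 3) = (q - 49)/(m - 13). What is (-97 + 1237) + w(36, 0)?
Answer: 52253/46 ≈ 1135.9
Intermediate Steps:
w(m, q) = -3 + (-49 + q)/(2*(-13 + m)) (w(m, q) = -3 + ((q - 49)/(m - 13))/2 = -3 + ((-49 + q)/(-13 + m))/2 = -3 + (-49 + q)/(2*(-13 + m)))
(-97 + 1237) + w(36, 0) = (-97 + 1237) + (29 + 0 - 6*36)/(2*(-13 + 36)) = 1140 + (1/2)*(29 + 0 - 216)/23 = 1140 + (1/2)*(1/23)*(-187) = 1140 - 187/46 = 52253/46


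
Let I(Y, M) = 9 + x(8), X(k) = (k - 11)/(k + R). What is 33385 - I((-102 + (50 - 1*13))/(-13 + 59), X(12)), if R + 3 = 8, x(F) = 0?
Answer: 33376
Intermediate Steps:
R = 5 (R = -3 + 8 = 5)
X(k) = (-11 + k)/(5 + k) (X(k) = (k - 11)/(k + 5) = (-11 + k)/(5 + k))
I(Y, M) = 9 (I(Y, M) = 9 + 0 = 9)
33385 - I((-102 + (50 - 1*13))/(-13 + 59), X(12)) = 33385 - 1*9 = 33385 - 9 = 33376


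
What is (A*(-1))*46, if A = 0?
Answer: 0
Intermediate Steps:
(A*(-1))*46 = (0*(-1))*46 = 0*46 = 0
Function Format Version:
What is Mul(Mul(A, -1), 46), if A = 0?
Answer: 0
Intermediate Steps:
Mul(Mul(A, -1), 46) = Mul(Mul(0, -1), 46) = Mul(0, 46) = 0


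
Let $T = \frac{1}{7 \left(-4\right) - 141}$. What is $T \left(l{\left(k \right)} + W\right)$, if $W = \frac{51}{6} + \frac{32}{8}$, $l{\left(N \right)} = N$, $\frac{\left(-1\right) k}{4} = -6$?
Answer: $- \frac{73}{338} \approx -0.21598$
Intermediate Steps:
$k = 24$ ($k = \left(-4\right) \left(-6\right) = 24$)
$T = - \frac{1}{169}$ ($T = \frac{1}{-28 - 141} = \frac{1}{-169} = - \frac{1}{169} \approx -0.0059172$)
$W = \frac{25}{2}$ ($W = 51 \cdot \frac{1}{6} + 32 \cdot \frac{1}{8} = \frac{17}{2} + 4 = \frac{25}{2} \approx 12.5$)
$T \left(l{\left(k \right)} + W\right) = - \frac{24 + \frac{25}{2}}{169} = \left(- \frac{1}{169}\right) \frac{73}{2} = - \frac{73}{338}$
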